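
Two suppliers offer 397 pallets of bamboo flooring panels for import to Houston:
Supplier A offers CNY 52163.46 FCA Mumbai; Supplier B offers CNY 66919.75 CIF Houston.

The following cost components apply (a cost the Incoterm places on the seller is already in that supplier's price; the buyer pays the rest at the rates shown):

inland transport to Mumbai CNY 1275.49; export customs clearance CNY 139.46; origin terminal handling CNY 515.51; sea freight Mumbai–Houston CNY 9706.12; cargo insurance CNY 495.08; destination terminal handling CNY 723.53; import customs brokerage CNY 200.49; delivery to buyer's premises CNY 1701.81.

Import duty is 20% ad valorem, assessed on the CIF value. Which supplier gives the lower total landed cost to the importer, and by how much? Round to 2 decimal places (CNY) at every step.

Supplier A (FCA):
CIF value = FCA price + origin terminal + freight + insurance = 52163.46 + 515.51 + 9706.12 + 495.08 = 62880.17
Import duty = 62880.17 × 20% = 12576.03
Buyer bears (A): 515.51 + 9706.12 + 495.08 + 723.53 + 200.49 + 1701.81 = 13342.54
Landed cost (A) = invoice 52163.46 + 13342.54 + duty 12576.03 = 78082.03
Supplier B (CIF):
The CIF price already equals the CIF value: 66919.75
Import duty = 66919.75 × 20% = 13383.95
Buyer bears (B): 723.53 + 200.49 + 1701.81 = 2625.83
Landed cost (B) = invoice 66919.75 + 2625.83 + duty 13383.95 = 82929.53
Difference = |78082.03 − 82929.53| = 4847.50

Supplier A is cheaper by CNY 4847.50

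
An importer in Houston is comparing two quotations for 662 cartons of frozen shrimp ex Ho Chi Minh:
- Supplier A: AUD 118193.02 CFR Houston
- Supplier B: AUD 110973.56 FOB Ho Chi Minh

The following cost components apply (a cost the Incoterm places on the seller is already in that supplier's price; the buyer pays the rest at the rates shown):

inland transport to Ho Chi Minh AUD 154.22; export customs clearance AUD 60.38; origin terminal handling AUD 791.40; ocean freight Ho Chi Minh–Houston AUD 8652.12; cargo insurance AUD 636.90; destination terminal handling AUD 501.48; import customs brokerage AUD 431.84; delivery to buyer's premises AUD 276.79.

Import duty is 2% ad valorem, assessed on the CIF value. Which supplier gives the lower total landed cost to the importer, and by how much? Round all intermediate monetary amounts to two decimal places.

Supplier A is cheaper by AUD 1461.31

Supplier A (CFR):
CIF value = CFR price + insurance = 118193.02 + 636.90 = 118829.92
Import duty = 118829.92 × 2% = 2376.60
Buyer bears (A): 636.90 + 501.48 + 431.84 + 276.79 = 1847.01
Landed cost (A) = invoice 118193.02 + 1847.01 + duty 2376.60 = 122416.63
Supplier B (FOB):
CIF value = FOB price + freight + insurance = 110973.56 + 8652.12 + 636.90 = 120262.58
Import duty = 120262.58 × 2% = 2405.25
Buyer bears (B): 8652.12 + 636.90 + 501.48 + 431.84 + 276.79 = 10499.13
Landed cost (B) = invoice 110973.56 + 10499.13 + duty 2405.25 = 123877.94
Difference = |122416.63 − 123877.94| = 1461.31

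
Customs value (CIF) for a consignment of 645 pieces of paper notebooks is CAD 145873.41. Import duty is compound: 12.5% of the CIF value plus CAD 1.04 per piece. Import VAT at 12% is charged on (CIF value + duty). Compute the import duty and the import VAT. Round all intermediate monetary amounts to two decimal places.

Import duty: CAD 18904.98; import VAT: CAD 19773.41

Ad valorem component: 145873.41 × 12.5% = 18234.18
Specific component: 645 × 1.04 = 670.80
Import duty = 18234.18 + 670.80 = 18904.98
VAT base = CIF + duty = 145873.41 + 18904.98 = 164778.39
Import VAT = 164778.39 × 12% = 19773.41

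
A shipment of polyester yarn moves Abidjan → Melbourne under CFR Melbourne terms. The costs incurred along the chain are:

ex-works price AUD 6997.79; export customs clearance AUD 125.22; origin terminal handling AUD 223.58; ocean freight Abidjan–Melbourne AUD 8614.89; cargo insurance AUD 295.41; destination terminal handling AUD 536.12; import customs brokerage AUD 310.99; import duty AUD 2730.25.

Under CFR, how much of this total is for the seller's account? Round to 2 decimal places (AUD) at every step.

CFR: the seller pays costs through ocean freight to the destination port, but not insurance.
Seller's account: goods 6997.79 + export clearance 125.22 + origin terminal 223.58 + freight 8614.89 = 15961.48
Buyer's account: insurance 295.41 + destination terminal 536.12 + brokerage 310.99 + duty 2730.25 = 3872.77

Seller's account: AUD 15961.48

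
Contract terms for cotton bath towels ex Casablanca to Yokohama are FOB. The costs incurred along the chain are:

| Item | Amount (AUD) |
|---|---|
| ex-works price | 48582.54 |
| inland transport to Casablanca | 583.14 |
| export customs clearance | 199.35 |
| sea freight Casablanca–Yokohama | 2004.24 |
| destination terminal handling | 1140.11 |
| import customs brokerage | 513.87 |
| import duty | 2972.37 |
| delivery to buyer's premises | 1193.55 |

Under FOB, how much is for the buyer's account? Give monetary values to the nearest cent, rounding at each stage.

FOB: the seller bears costs until goods are on board at the origin port; the buyer bears freight, insurance and all costs thereafter.
Seller's account: goods 48582.54 + inland to port 583.14 + export clearance 199.35 = 49365.03
Buyer's account: freight 2004.24 + destination terminal 1140.11 + brokerage 513.87 + duty 2972.37 + delivery 1193.55 = 7824.14

Buyer's account: AUD 7824.14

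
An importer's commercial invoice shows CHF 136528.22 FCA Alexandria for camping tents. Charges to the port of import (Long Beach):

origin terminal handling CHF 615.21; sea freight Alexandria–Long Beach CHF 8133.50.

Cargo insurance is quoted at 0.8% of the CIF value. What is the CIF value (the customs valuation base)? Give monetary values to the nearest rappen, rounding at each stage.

CIF value: CHF 146448.52

Let C be the CIF value. C = FCA price + pre-shipment costs + freight + 0.8% × C
C − 0.8% × C = 136528.22 + 615.21 + 8133.50
0.992 × C = 145276.93
C = 145276.93 / 0.992 = 146448.52
Insurance premium = 0.8% × 146448.52 = 1171.59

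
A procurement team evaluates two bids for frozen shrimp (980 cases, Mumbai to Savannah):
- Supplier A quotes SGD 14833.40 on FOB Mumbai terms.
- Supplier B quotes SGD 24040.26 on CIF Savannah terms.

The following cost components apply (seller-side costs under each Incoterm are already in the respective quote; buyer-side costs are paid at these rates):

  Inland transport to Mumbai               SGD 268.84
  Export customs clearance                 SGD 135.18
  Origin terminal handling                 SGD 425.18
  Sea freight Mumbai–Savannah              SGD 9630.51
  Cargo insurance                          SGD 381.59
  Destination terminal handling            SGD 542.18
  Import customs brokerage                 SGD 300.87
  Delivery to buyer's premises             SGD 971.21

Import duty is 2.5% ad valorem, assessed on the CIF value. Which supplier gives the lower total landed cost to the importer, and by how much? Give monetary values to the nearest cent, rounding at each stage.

Supplier A (FOB):
CIF value = FOB price + freight + insurance = 14833.40 + 9630.51 + 381.59 = 24845.50
Import duty = 24845.50 × 2.5% = 621.14
Buyer bears (A): 9630.51 + 381.59 + 542.18 + 300.87 + 971.21 = 11826.36
Landed cost (A) = invoice 14833.40 + 11826.36 + duty 621.14 = 27280.90
Supplier B (CIF):
The CIF price already equals the CIF value: 24040.26
Import duty = 24040.26 × 2.5% = 601.01
Buyer bears (B): 542.18 + 300.87 + 971.21 = 1814.26
Landed cost (B) = invoice 24040.26 + 1814.26 + duty 601.01 = 26455.53
Difference = |27280.90 − 26455.53| = 825.37

Supplier B is cheaper by SGD 825.37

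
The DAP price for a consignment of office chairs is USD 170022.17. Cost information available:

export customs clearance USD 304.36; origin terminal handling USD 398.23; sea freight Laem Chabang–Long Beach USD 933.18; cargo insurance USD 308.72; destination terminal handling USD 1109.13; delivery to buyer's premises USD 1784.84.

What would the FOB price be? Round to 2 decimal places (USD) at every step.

Not relevant to the conversion: origin terminal, export clearance — on the seller under both DAP and FOB; already in the DAP price and stays in the FOB price.
From DAP to FOB, the seller no longer bears: freight, insurance, destination terminal, delivery.
FOB price = 170022.17 − 933.18 − 308.72 − 1109.13 − 1784.84 = 165886.30

FOB price: USD 165886.30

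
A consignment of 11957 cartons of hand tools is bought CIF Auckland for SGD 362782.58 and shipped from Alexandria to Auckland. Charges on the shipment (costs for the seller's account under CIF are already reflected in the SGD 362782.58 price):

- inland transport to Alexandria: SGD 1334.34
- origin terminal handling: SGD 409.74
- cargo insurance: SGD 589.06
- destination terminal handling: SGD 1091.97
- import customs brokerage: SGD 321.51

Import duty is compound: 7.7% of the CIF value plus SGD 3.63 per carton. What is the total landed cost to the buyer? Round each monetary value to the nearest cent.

Total landed cost: SGD 435534.23

CIF: the seller pays costs through ocean freight and marine insurance to the destination port.
Already in the invoice (seller's account under CIF): inland to port, origin terminal, insurance — exclude.
The CIF price already equals the CIF value: 362782.58
Ad valorem component: 362782.58 × 7.7% = 27934.26
Specific component: 11957 × 3.63 = 43403.91
Import duty = 27934.26 + 43403.91 = 71338.17
Buyer bears: destination terminal 1091.97 + brokerage 321.51 + duty 71338.17 = 72751.65
Landed cost = invoice 362782.58 + 72751.65 = 435534.23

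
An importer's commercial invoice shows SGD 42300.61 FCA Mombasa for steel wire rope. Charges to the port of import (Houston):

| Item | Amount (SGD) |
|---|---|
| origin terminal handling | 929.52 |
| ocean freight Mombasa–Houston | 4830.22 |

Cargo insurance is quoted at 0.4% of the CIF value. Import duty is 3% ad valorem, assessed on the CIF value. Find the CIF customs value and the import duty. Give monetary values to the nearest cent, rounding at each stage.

CIF value: SGD 48253.36; import duty: SGD 1447.60

Let C be the CIF value. C = FCA price + pre-shipment costs + freight + 0.4% × C
C − 0.4% × C = 42300.61 + 929.52 + 4830.22
0.996 × C = 48060.35
C = 48060.35 / 0.996 = 48253.36
Insurance premium = 0.4% × 48253.36 = 193.01
Import duty = 48253.36 × 3% = 1447.60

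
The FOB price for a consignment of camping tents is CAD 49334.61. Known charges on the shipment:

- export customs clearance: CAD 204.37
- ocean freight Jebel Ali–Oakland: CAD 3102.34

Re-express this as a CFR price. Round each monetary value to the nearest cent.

CFR price: CAD 52436.95

Not relevant to the conversion: export clearance — on the seller under both FOB and CFR; already in the FOB price and stays in the CFR price.
From FOB to CFR, the seller additionally bears: freight.
CFR price = 49334.61 + 3102.34 = 52436.95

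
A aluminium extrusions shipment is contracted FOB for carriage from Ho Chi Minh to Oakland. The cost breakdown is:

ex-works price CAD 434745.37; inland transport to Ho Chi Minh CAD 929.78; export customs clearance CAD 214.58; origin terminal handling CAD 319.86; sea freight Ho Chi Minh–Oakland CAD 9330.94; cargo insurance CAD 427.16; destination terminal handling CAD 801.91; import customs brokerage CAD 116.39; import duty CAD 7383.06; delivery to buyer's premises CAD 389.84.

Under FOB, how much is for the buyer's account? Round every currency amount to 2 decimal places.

Buyer's account: CAD 18449.30

FOB: the seller bears costs until goods are on board at the origin port; the buyer bears freight, insurance and all costs thereafter.
Seller's account: goods 434745.37 + inland to port 929.78 + export clearance 214.58 + origin terminal 319.86 = 436209.59
Buyer's account: freight 9330.94 + insurance 427.16 + destination terminal 801.91 + brokerage 116.39 + duty 7383.06 + delivery 389.84 = 18449.30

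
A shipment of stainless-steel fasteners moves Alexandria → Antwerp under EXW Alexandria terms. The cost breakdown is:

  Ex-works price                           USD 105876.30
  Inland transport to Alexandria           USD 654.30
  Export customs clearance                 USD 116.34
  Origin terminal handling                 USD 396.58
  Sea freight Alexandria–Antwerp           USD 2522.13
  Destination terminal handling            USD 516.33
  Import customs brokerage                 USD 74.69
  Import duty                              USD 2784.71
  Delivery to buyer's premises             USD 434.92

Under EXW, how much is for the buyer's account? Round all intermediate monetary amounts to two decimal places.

EXW: the seller makes goods available at their premises; the buyer bears all onward costs.
Seller's account: goods 105876.30 = 105876.30
Buyer's account: inland to port 654.30 + export clearance 116.34 + origin terminal 396.58 + freight 2522.13 + destination terminal 516.33 + brokerage 74.69 + duty 2784.71 + delivery 434.92 = 7500.00

Buyer's account: USD 7500.00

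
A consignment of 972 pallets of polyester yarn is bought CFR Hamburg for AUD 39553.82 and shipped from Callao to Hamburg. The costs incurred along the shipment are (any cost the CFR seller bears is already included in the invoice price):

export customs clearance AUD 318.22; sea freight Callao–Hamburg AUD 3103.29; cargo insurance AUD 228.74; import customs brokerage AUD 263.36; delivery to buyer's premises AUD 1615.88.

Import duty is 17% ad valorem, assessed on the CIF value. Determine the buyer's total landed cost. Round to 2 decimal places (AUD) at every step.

Total landed cost: AUD 48424.84

CFR: the seller pays costs through ocean freight to the destination port, but not insurance.
Already in the invoice (seller's account under CFR): export clearance, freight — exclude.
CIF value = CFR price + insurance = 39553.82 + 228.74 = 39782.56
Import duty = 39782.56 × 17% = 6763.04
Buyer bears: insurance 228.74 + brokerage 263.36 + delivery 1615.88 + duty 6763.04 = 8871.02
Landed cost = invoice 39553.82 + 8871.02 = 48424.84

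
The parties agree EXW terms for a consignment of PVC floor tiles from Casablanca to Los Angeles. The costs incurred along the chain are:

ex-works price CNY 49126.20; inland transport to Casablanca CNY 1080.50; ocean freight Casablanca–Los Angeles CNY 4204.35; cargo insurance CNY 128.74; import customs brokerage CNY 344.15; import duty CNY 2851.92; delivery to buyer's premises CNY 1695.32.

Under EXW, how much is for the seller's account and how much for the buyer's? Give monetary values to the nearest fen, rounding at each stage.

Seller: CNY 49126.20; buyer: CNY 10304.98

EXW: the seller makes goods available at their premises; the buyer bears all onward costs.
Seller's account: goods 49126.20 = 49126.20
Buyer's account: inland to port 1080.50 + freight 4204.35 + insurance 128.74 + brokerage 344.15 + duty 2851.92 + delivery 1695.32 = 10304.98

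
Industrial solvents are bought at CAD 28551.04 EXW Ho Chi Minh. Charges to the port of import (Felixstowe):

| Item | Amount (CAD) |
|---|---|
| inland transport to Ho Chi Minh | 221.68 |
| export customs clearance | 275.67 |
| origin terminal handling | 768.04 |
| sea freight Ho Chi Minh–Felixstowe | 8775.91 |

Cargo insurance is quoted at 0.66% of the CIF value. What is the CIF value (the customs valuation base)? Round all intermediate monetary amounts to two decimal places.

Let C be the CIF value. C = EXW price + pre-shipment costs + freight + 0.66% × C
C − 0.66% × C = 28551.04 + 221.68 + 275.67 + 768.04 + 8775.91
0.9934 × C = 38592.34
C = 38592.34 / 0.9934 = 38848.74
Insurance premium = 0.66% × 38848.74 = 256.40

CIF value: CAD 38848.74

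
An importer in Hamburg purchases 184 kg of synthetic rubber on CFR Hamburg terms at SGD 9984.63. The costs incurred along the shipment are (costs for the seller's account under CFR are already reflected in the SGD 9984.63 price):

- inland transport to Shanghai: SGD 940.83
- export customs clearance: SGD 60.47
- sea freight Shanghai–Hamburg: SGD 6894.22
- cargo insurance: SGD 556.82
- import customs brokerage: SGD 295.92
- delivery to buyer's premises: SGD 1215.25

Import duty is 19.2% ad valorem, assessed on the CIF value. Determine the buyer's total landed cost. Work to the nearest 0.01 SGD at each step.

CFR: the seller pays costs through ocean freight to the destination port, but not insurance.
Already in the invoice (seller's account under CFR): inland to port, export clearance, freight — exclude.
CIF value = CFR price + insurance = 9984.63 + 556.82 = 10541.45
Import duty = 10541.45 × 19.2% = 2023.96
Buyer bears: insurance 556.82 + brokerage 295.92 + delivery 1215.25 + duty 2023.96 = 4091.95
Landed cost = invoice 9984.63 + 4091.95 = 14076.58

Total landed cost: SGD 14076.58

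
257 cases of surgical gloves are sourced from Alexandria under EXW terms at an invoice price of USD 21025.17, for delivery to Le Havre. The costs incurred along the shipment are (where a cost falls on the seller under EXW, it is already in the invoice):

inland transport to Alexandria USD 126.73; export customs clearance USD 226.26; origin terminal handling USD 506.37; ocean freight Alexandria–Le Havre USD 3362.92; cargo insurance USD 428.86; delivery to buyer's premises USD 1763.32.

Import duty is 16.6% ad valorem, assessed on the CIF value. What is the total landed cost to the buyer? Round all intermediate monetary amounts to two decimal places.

EXW: the seller makes goods available at their premises; the buyer bears all onward costs.
CIF value = EXW price + inland to port + export clearance + origin terminal + freight + insurance = 21025.17 + 126.73 + 226.26 + 506.37 + 3362.92 + 428.86 = 25676.31
Import duty = 25676.31 × 16.6% = 4262.27
Buyer bears: inland to port 126.73 + export clearance 226.26 + origin terminal 506.37 + freight 3362.92 + insurance 428.86 + delivery 1763.32 + duty 4262.27 = 10676.73
Landed cost = invoice 21025.17 + 10676.73 = 31701.90

Total landed cost: USD 31701.90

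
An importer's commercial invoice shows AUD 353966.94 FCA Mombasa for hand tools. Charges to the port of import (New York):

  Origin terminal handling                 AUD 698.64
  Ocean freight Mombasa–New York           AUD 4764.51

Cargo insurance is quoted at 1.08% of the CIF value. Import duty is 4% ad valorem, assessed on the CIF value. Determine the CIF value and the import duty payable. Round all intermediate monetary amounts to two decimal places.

Let C be the CIF value. C = FCA price + pre-shipment costs + freight + 1.08% × C
C − 1.08% × C = 353966.94 + 698.64 + 4764.51
0.9892 × C = 359430.09
C = 359430.09 / 0.9892 = 363354.32
Insurance premium = 1.08% × 363354.32 = 3924.23
Import duty = 363354.32 × 4% = 14534.17

CIF value: AUD 363354.32; import duty: AUD 14534.17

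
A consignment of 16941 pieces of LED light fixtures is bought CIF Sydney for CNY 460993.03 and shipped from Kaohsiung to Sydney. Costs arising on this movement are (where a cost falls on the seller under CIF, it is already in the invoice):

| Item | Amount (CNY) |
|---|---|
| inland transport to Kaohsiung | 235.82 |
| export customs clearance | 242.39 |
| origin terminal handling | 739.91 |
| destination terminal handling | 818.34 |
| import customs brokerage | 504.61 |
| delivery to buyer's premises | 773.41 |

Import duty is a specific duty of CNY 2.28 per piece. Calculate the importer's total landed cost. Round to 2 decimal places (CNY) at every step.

Total landed cost: CNY 501714.87

CIF: the seller pays costs through ocean freight and marine insurance to the destination port.
Already in the invoice (seller's account under CIF): inland to port, export clearance, origin terminal — exclude.
The CIF price already equals the CIF value: 460993.03
Import duty = 16941 × 2.28 = 38625.48
Buyer bears: destination terminal 818.34 + brokerage 504.61 + delivery 773.41 + duty 38625.48 = 40721.84
Landed cost = invoice 460993.03 + 40721.84 = 501714.87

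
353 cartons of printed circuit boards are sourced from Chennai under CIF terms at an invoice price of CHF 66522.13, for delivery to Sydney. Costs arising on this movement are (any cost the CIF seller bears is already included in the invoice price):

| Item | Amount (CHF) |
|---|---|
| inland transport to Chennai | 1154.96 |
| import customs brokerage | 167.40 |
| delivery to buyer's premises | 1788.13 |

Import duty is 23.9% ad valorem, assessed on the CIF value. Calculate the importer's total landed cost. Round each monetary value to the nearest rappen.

CIF: the seller pays costs through ocean freight and marine insurance to the destination port.
Already in the invoice (seller's account under CIF): inland to port — exclude.
The CIF price already equals the CIF value: 66522.13
Import duty = 66522.13 × 23.9% = 15898.79
Buyer bears: brokerage 167.40 + delivery 1788.13 + duty 15898.79 = 17854.32
Landed cost = invoice 66522.13 + 17854.32 = 84376.45

Total landed cost: CHF 84376.45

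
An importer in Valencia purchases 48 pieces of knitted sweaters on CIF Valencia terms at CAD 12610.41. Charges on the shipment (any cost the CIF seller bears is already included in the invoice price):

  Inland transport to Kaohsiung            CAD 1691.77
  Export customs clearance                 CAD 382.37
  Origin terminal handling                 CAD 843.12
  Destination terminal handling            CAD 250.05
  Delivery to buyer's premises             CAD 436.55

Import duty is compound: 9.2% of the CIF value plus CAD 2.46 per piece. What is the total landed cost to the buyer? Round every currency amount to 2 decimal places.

CIF: the seller pays costs through ocean freight and marine insurance to the destination port.
Already in the invoice (seller's account under CIF): inland to port, export clearance, origin terminal — exclude.
The CIF price already equals the CIF value: 12610.41
Ad valorem component: 12610.41 × 9.2% = 1160.16
Specific component: 48 × 2.46 = 118.08
Import duty = 1160.16 + 118.08 = 1278.24
Buyer bears: destination terminal 250.05 + delivery 436.55 + duty 1278.24 = 1964.84
Landed cost = invoice 12610.41 + 1964.84 = 14575.25

Total landed cost: CAD 14575.25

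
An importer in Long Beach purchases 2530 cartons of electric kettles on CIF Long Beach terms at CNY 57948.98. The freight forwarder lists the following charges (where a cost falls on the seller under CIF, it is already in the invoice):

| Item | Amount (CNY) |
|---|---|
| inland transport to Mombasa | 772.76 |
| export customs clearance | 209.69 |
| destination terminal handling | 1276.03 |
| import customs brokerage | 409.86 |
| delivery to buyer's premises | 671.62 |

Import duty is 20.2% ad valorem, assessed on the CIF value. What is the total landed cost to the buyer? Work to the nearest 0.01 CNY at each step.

CIF: the seller pays costs through ocean freight and marine insurance to the destination port.
Already in the invoice (seller's account under CIF): inland to port, export clearance — exclude.
The CIF price already equals the CIF value: 57948.98
Import duty = 57948.98 × 20.2% = 11705.69
Buyer bears: destination terminal 1276.03 + brokerage 409.86 + delivery 671.62 + duty 11705.69 = 14063.20
Landed cost = invoice 57948.98 + 14063.20 = 72012.18

Total landed cost: CNY 72012.18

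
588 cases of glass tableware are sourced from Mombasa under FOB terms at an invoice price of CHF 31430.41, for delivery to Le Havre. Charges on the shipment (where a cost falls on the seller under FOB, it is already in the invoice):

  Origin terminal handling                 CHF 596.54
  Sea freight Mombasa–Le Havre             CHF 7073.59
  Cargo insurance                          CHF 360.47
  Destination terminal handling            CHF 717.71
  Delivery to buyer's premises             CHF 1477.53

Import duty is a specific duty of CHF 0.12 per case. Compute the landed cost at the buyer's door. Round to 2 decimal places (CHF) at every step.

FOB: the seller bears costs until goods are on board at the origin port; the buyer bears freight, insurance and all costs thereafter.
Already in the invoice (seller's account under FOB): origin terminal — exclude.
CIF value = FOB price + freight + insurance = 31430.41 + 7073.59 + 360.47 = 38864.47
Import duty = 588 × 0.12 = 70.56
Buyer bears: freight 7073.59 + insurance 360.47 + destination terminal 717.71 + delivery 1477.53 + duty 70.56 = 9699.86
Landed cost = invoice 31430.41 + 9699.86 = 41130.27

Total landed cost: CHF 41130.27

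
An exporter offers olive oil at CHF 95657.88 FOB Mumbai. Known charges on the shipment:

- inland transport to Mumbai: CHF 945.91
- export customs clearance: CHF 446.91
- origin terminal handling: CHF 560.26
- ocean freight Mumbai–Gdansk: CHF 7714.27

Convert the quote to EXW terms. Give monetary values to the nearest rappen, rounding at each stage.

EXW price: CHF 93704.80

Not relevant to the conversion: freight — on the buyer under both terms; not part of either seller's price.
From FOB to EXW, the seller no longer bears: inland to port, export clearance, origin terminal.
EXW price = 95657.88 − 945.91 − 446.91 − 560.26 = 93704.80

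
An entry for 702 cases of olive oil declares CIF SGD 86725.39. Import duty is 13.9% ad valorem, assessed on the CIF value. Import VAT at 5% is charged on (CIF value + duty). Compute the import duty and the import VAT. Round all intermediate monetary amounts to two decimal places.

Import duty = 86725.39 × 13.9% = 12054.83
VAT base = CIF + duty = 86725.39 + 12054.83 = 98780.22
Import VAT = 98780.22 × 5% = 4939.01

Import duty: SGD 12054.83; import VAT: SGD 4939.01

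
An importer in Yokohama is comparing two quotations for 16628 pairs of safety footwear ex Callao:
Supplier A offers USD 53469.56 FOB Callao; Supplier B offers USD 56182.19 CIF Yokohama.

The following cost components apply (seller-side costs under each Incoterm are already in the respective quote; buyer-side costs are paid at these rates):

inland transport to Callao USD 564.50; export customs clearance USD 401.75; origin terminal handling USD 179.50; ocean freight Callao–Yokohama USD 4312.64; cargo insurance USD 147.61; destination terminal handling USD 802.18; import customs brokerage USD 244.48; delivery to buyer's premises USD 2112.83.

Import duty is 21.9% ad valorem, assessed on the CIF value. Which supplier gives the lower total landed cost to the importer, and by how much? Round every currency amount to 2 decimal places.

Supplier B is cheaper by USD 2130.35

Supplier A (FOB):
CIF value = FOB price + freight + insurance = 53469.56 + 4312.64 + 147.61 = 57929.81
Import duty = 57929.81 × 21.9% = 12686.63
Buyer bears (A): 4312.64 + 147.61 + 802.18 + 244.48 + 2112.83 = 7619.74
Landed cost (A) = invoice 53469.56 + 7619.74 + duty 12686.63 = 73775.93
Supplier B (CIF):
The CIF price already equals the CIF value: 56182.19
Import duty = 56182.19 × 21.9% = 12303.90
Buyer bears (B): 802.18 + 244.48 + 2112.83 = 3159.49
Landed cost (B) = invoice 56182.19 + 3159.49 + duty 12303.90 = 71645.58
Difference = |73775.93 − 71645.58| = 2130.35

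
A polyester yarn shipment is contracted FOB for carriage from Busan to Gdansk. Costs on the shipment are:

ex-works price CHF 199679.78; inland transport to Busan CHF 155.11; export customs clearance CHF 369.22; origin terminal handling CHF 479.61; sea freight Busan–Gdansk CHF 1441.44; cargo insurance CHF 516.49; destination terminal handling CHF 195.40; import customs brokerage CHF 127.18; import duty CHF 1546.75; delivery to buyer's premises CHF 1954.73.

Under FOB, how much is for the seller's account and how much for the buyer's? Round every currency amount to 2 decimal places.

Seller: CHF 200683.72; buyer: CHF 5781.99

FOB: the seller bears costs until goods are on board at the origin port; the buyer bears freight, insurance and all costs thereafter.
Seller's account: goods 199679.78 + inland to port 155.11 + export clearance 369.22 + origin terminal 479.61 = 200683.72
Buyer's account: freight 1441.44 + insurance 516.49 + destination terminal 195.40 + brokerage 127.18 + duty 1546.75 + delivery 1954.73 = 5781.99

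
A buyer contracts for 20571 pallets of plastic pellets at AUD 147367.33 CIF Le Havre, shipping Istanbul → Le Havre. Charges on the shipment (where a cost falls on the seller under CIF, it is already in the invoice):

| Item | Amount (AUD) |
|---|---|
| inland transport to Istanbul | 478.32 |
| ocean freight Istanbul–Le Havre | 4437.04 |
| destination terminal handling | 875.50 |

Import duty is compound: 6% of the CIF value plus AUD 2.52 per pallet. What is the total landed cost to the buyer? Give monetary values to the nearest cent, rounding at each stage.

CIF: the seller pays costs through ocean freight and marine insurance to the destination port.
Already in the invoice (seller's account under CIF): inland to port, freight — exclude.
The CIF price already equals the CIF value: 147367.33
Ad valorem component: 147367.33 × 6% = 8842.04
Specific component: 20571 × 2.52 = 51838.92
Import duty = 8842.04 + 51838.92 = 60680.96
Buyer bears: destination terminal 875.50 + duty 60680.96 = 61556.46
Landed cost = invoice 147367.33 + 61556.46 = 208923.79

Total landed cost: AUD 208923.79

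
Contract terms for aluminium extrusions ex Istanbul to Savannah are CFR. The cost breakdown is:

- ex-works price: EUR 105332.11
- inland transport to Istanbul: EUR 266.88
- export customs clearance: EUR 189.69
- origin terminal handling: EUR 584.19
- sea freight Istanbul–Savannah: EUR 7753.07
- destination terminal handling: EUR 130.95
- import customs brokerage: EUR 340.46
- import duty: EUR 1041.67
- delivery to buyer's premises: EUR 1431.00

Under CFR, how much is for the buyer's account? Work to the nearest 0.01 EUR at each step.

CFR: the seller pays costs through ocean freight to the destination port, but not insurance.
Seller's account: goods 105332.11 + inland to port 266.88 + export clearance 189.69 + origin terminal 584.19 + freight 7753.07 = 114125.94
Buyer's account: destination terminal 130.95 + brokerage 340.46 + duty 1041.67 + delivery 1431.00 = 2944.08

Buyer's account: EUR 2944.08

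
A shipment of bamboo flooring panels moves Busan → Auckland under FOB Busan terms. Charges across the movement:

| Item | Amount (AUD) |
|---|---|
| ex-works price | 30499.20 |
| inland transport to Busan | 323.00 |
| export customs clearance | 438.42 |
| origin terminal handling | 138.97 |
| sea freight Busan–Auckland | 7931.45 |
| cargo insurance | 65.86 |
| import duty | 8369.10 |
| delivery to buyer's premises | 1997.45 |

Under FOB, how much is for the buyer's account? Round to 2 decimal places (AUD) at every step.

Buyer's account: AUD 18363.86

FOB: the seller bears costs until goods are on board at the origin port; the buyer bears freight, insurance and all costs thereafter.
Seller's account: goods 30499.20 + inland to port 323.00 + export clearance 438.42 + origin terminal 138.97 = 31399.59
Buyer's account: freight 7931.45 + insurance 65.86 + duty 8369.10 + delivery 1997.45 = 18363.86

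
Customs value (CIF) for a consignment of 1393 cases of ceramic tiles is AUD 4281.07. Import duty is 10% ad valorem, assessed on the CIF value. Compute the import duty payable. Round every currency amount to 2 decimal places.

Import duty: AUD 428.11

Import duty = 4281.07 × 10% = 428.11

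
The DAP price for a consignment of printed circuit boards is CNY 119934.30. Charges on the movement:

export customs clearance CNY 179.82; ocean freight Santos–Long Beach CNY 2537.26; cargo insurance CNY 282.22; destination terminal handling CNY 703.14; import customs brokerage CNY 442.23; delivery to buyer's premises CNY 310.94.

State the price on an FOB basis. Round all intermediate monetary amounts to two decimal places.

FOB price: CNY 116100.74

Not relevant to the conversion: export clearance — on the seller under both DAP and FOB; already in the DAP price and stays in the FOB price. brokerage — on the buyer under both terms; not part of either seller's price.
From DAP to FOB, the seller no longer bears: freight, insurance, destination terminal, delivery.
FOB price = 119934.30 − 2537.26 − 282.22 − 703.14 − 310.94 = 116100.74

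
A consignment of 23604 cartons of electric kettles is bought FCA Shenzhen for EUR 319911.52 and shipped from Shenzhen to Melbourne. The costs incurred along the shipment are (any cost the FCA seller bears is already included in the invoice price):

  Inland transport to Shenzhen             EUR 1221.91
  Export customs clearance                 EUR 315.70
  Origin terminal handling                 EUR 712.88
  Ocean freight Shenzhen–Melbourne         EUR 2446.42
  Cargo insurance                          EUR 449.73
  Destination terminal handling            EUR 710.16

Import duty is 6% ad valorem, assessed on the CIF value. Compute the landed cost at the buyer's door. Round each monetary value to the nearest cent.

FCA: the seller delivers export-cleared goods to the carrier; the buyer bears costs from that point.
Already in the invoice (seller's account under FCA): inland to port, export clearance — exclude.
CIF value = FCA price + origin terminal + freight + insurance = 319911.52 + 712.88 + 2446.42 + 449.73 = 323520.55
Import duty = 323520.55 × 6% = 19411.23
Buyer bears: origin terminal 712.88 + freight 2446.42 + insurance 449.73 + destination terminal 710.16 + duty 19411.23 = 23730.42
Landed cost = invoice 319911.52 + 23730.42 = 343641.94

Total landed cost: EUR 343641.94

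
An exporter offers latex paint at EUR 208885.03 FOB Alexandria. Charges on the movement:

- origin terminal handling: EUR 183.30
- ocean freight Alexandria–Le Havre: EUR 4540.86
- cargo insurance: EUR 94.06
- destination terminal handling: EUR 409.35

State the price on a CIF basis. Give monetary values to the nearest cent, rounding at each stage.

Not relevant to the conversion: origin terminal — on the seller under both FOB and CIF; already in the FOB price and stays in the CIF price. destination terminal — on the buyer under both terms; not part of either seller's price.
From FOB to CIF, the seller additionally bears: freight, insurance.
CIF price = 208885.03 + 4540.86 + 94.06 = 213519.95

CIF price: EUR 213519.95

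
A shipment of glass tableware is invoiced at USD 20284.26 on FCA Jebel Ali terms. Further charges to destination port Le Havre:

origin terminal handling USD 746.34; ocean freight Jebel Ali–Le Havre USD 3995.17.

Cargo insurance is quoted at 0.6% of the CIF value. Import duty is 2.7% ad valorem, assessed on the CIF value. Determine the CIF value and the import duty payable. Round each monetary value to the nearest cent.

Let C be the CIF value. C = FCA price + pre-shipment costs + freight + 0.6% × C
C − 0.6% × C = 20284.26 + 746.34 + 3995.17
0.994 × C = 25025.77
C = 25025.77 / 0.994 = 25176.83
Insurance premium = 0.6% × 25176.83 = 151.06
Import duty = 25176.83 × 2.7% = 679.77

CIF value: USD 25176.83; import duty: USD 679.77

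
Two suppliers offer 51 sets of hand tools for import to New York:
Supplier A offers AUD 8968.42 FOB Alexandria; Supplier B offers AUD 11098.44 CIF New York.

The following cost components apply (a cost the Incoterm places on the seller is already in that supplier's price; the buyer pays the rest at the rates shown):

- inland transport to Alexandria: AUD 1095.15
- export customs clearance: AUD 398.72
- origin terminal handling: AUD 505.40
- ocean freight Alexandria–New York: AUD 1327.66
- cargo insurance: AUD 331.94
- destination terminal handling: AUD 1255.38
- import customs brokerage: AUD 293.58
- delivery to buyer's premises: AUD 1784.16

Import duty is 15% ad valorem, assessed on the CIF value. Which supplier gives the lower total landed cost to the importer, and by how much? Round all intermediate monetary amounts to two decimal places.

Supplier A is cheaper by AUD 540.99

Supplier A (FOB):
CIF value = FOB price + freight + insurance = 8968.42 + 1327.66 + 331.94 = 10628.02
Import duty = 10628.02 × 15% = 1594.20
Buyer bears (A): 1327.66 + 331.94 + 1255.38 + 293.58 + 1784.16 = 4992.72
Landed cost (A) = invoice 8968.42 + 4992.72 + duty 1594.20 = 15555.34
Supplier B (CIF):
The CIF price already equals the CIF value: 11098.44
Import duty = 11098.44 × 15% = 1664.77
Buyer bears (B): 1255.38 + 293.58 + 1784.16 = 3333.12
Landed cost (B) = invoice 11098.44 + 3333.12 + duty 1664.77 = 16096.33
Difference = |15555.34 − 16096.33| = 540.99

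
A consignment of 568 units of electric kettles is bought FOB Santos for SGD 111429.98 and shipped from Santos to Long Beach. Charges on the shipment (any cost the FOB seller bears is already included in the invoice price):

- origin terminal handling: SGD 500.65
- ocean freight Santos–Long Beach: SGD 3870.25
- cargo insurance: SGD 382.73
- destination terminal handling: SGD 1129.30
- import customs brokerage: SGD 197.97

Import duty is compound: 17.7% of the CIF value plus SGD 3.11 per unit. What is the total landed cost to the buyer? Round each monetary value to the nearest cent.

FOB: the seller bears costs until goods are on board at the origin port; the buyer bears freight, insurance and all costs thereafter.
Already in the invoice (seller's account under FOB): origin terminal — exclude.
CIF value = FOB price + freight + insurance = 111429.98 + 3870.25 + 382.73 = 115682.96
Ad valorem component: 115682.96 × 17.7% = 20475.88
Specific component: 568 × 3.11 = 1766.48
Import duty = 20475.88 + 1766.48 = 22242.36
Buyer bears: freight 3870.25 + insurance 382.73 + destination terminal 1129.30 + brokerage 197.97 + duty 22242.36 = 27822.61
Landed cost = invoice 111429.98 + 27822.61 = 139252.59

Total landed cost: SGD 139252.59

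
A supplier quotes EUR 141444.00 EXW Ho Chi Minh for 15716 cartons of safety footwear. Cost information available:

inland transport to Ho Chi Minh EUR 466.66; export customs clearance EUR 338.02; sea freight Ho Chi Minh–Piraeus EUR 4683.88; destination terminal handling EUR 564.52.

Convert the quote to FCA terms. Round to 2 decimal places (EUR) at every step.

Not relevant to the conversion: destination terminal, freight — on the buyer under both terms; not part of either seller's price.
From EXW to FCA, the seller additionally bears: inland to port, export clearance.
FCA price = 141444.00 + 466.66 + 338.02 = 142248.68

FCA price: EUR 142248.68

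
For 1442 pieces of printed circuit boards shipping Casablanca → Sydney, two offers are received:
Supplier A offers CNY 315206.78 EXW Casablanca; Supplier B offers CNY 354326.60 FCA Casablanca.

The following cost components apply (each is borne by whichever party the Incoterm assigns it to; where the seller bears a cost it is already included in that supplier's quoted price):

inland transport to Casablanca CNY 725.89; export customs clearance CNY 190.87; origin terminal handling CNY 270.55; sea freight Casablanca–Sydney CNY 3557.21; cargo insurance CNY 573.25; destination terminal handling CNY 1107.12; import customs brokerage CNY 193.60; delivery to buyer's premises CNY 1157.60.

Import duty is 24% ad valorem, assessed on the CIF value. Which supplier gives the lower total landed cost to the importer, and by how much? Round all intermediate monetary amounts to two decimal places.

Supplier A is cheaper by CNY 47371.80

Supplier A (EXW):
CIF value = EXW price + inland to port + export clearance + origin terminal + freight + insurance = 315206.78 + 725.89 + 190.87 + 270.55 + 3557.21 + 573.25 = 320524.55
Import duty = 320524.55 × 24% = 76925.89
Buyer bears (A): 725.89 + 190.87 + 270.55 + 3557.21 + 573.25 + 1107.12 + 193.60 + 1157.60 = 7776.09
Landed cost (A) = invoice 315206.78 + 7776.09 + duty 76925.89 = 399908.76
Supplier B (FCA):
CIF value = FCA price + origin terminal + freight + insurance = 354326.60 + 270.55 + 3557.21 + 573.25 = 358727.61
Import duty = 358727.61 × 24% = 86094.63
Buyer bears (B): 270.55 + 3557.21 + 573.25 + 1107.12 + 193.60 + 1157.60 = 6859.33
Landed cost (B) = invoice 354326.60 + 6859.33 + duty 86094.63 = 447280.56
Difference = |399908.76 − 447280.56| = 47371.80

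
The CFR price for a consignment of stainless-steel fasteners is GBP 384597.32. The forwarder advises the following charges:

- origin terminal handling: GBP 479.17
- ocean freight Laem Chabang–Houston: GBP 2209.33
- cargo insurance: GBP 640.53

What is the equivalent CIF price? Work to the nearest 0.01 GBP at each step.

CIF price: GBP 385237.85

Not relevant to the conversion: origin terminal, freight — on the seller under both CFR and CIF; already in the CFR price and stays in the CIF price.
From CFR to CIF, the seller additionally bears: insurance.
CIF price = 384597.32 + 640.53 = 385237.85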